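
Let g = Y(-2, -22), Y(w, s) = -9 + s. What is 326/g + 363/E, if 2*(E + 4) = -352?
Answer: -23311/1860 ≈ -12.533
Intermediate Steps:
E = -180 (E = -4 + (1/2)*(-352) = -4 - 176 = -180)
g = -31 (g = -9 - 22 = -31)
326/g + 363/E = 326/(-31) + 363/(-180) = 326*(-1/31) + 363*(-1/180) = -326/31 - 121/60 = -23311/1860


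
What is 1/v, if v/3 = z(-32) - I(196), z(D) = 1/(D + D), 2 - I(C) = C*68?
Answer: 64/2558589 ≈ 2.5014e-5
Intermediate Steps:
I(C) = 2 - 68*C (I(C) = 2 - C*68 = 2 - 68*C)
z(D) = 1/(2*D)
v = 2558589/64 (v = 3*((1/2)/(-32) - (2 - 68*196)) = 3*((1/2)*(-1/32) - (2 - 13328)) = 3*(-1/64 - 1*(-13326)) = 3*(-1/64 + 13326) = 3*(852863/64) = 2558589/64 ≈ 39978.)
1/v = 1/(2558589/64) = 64/2558589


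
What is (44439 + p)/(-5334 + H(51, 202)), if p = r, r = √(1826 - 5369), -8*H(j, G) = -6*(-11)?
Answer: -59252/7123 - 4*I*√3543/21369 ≈ -8.3184 - 0.011142*I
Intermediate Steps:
H(j, G) = -33/4 (H(j, G) = -(-3)*(-11)/4 = -⅛*66 = -33/4)
r = I*√3543 (r = √(-3543) = I*√3543 ≈ 59.523*I)
p = I*√3543 ≈ 59.523*I
(44439 + p)/(-5334 + H(51, 202)) = (44439 + I*√3543)/(-5334 - 33/4) = (44439 + I*√3543)/(-21369/4) = (44439 + I*√3543)*(-4/21369) = -59252/7123 - 4*I*√3543/21369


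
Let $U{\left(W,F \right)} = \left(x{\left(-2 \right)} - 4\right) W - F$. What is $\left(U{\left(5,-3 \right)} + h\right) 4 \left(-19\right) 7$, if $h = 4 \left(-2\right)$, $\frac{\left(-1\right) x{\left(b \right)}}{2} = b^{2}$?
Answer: $34580$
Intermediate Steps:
$x{\left(b \right)} = - 2 b^{2}$
$U{\left(W,F \right)} = - F - 12 W$ ($U{\left(W,F \right)} = \left(- 2 \left(-2\right)^{2} - 4\right) W - F = \left(\left(-2\right) 4 - 4\right) W - F = \left(-8 - 4\right) W - F = - 12 W - F = - F - 12 W$)
$h = -8$
$\left(U{\left(5,-3 \right)} + h\right) 4 \left(-19\right) 7 = \left(\left(\left(-1\right) \left(-3\right) - 60\right) - 8\right) 4 \left(-19\right) 7 = \left(\left(3 - 60\right) - 8\right) 4 \left(-19\right) 7 = \left(-57 - 8\right) 4 \left(-19\right) 7 = \left(-65\right) 4 \left(-19\right) 7 = \left(-260\right) \left(-19\right) 7 = 4940 \cdot 7 = 34580$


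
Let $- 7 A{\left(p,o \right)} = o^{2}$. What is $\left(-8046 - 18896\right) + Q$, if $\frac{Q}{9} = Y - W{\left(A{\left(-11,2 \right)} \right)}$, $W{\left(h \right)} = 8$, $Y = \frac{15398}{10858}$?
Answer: $- \frac{146589715}{5429} \approx -27001.0$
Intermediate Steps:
$A{\left(p,o \right)} = - \frac{o^{2}}{7}$
$Y = \frac{7699}{5429}$ ($Y = 15398 \cdot \frac{1}{10858} = \frac{7699}{5429} \approx 1.4181$)
$Q = - \frac{321597}{5429}$ ($Q = 9 \left(\frac{7699}{5429} - 8\right) = 9 \left(- \frac{35733}{5429}\right) = - \frac{321597}{5429} \approx -59.237$)
$\left(-8046 - 18896\right) + Q = \left(-8046 - 18896\right) - \frac{321597}{5429} = -26942 - \frac{321597}{5429} = - \frac{146589715}{5429}$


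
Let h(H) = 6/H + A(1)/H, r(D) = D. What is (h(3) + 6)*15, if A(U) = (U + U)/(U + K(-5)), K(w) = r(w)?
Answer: 235/2 ≈ 117.50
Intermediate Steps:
K(w) = w
A(U) = 2*U/(-5 + U) (A(U) = (U + U)/(U - 5) = (2*U)/(-5 + U) = 2*U/(-5 + U))
h(H) = 11/(2*H) (h(H) = 6/H + (2*1/(-5 + 1))/H = 6/H + (2*1/(-4))/H = 6/H + (2*1*(-¼))/H = 6/H - 1/(2*H) = 11/(2*H))
(h(3) + 6)*15 = ((11/2)/3 + 6)*15 = ((11/2)*(⅓) + 6)*15 = (11/6 + 6)*15 = (47/6)*15 = 235/2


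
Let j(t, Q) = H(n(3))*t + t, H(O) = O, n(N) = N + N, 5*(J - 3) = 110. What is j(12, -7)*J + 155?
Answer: 2255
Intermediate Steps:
J = 25 (J = 3 + (⅕)*110 = 3 + 22 = 25)
n(N) = 2*N
j(t, Q) = 7*t (j(t, Q) = (2*3)*t + t = 6*t + t = 7*t)
j(12, -7)*J + 155 = (7*12)*25 + 155 = 84*25 + 155 = 2100 + 155 = 2255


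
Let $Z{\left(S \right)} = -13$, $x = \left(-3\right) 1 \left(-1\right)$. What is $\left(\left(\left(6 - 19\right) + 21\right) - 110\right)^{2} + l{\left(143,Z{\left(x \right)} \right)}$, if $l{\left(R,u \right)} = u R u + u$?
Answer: $34558$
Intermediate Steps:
$x = 3$ ($x = \left(-3\right) \left(-1\right) = 3$)
$l{\left(R,u \right)} = u + R u^{2}$ ($l{\left(R,u \right)} = R u u + u = R u^{2} + u = u + R u^{2}$)
$\left(\left(\left(6 - 19\right) + 21\right) - 110\right)^{2} + l{\left(143,Z{\left(x \right)} \right)} = \left(\left(\left(6 - 19\right) + 21\right) - 110\right)^{2} - 13 \left(1 + 143 \left(-13\right)\right) = \left(\left(-13 + 21\right) - 110\right)^{2} - 13 \left(1 - 1859\right) = \left(8 - 110\right)^{2} - -24154 = \left(-102\right)^{2} + 24154 = 10404 + 24154 = 34558$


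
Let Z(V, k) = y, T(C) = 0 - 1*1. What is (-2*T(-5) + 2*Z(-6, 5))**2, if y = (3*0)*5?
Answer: 4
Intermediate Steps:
T(C) = -1 (T(C) = 0 - 1 = -1)
y = 0 (y = 0*5 = 0)
Z(V, k) = 0
(-2*T(-5) + 2*Z(-6, 5))**2 = (-2*(-1) + 2*0)**2 = (2 + 0)**2 = 2**2 = 4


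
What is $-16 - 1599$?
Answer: $-1615$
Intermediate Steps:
$-16 - 1599 = -1615$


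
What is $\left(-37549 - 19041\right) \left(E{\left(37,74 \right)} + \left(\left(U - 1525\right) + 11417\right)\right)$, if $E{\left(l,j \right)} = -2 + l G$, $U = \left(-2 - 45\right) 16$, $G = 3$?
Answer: $-523400910$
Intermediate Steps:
$U = -752$ ($U = \left(-47\right) 16 = -752$)
$E{\left(l,j \right)} = -2 + 3 l$ ($E{\left(l,j \right)} = -2 + l 3 = -2 + 3 l$)
$\left(-37549 - 19041\right) \left(E{\left(37,74 \right)} + \left(\left(U - 1525\right) + 11417\right)\right) = \left(-37549 - 19041\right) \left(\left(-2 + 3 \cdot 37\right) + \left(\left(-752 - 1525\right) + 11417\right)\right) = - 56590 \left(\left(-2 + 111\right) + \left(-2277 + 11417\right)\right) = - 56590 \left(109 + 9140\right) = \left(-56590\right) 9249 = -523400910$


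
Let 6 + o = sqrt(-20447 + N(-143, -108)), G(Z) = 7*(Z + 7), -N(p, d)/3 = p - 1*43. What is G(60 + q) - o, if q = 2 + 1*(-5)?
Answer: 454 - I*sqrt(19889) ≈ 454.0 - 141.03*I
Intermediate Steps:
N(p, d) = 129 - 3*p (N(p, d) = -3*(p - 1*43) = -3*(p - 43) = -3*(-43 + p) = 129 - 3*p)
q = -3 (q = 2 - 5 = -3)
G(Z) = 49 + 7*Z (G(Z) = 7*(7 + Z) = 49 + 7*Z)
o = -6 + I*sqrt(19889) (o = -6 + sqrt(-20447 + (129 - 3*(-143))) = -6 + sqrt(-20447 + (129 + 429)) = -6 + sqrt(-20447 + 558) = -6 + sqrt(-19889) = -6 + I*sqrt(19889) ≈ -6.0 + 141.03*I)
G(60 + q) - o = (49 + 7*(60 - 3)) - (-6 + I*sqrt(19889)) = (49 + 7*57) + (6 - I*sqrt(19889)) = (49 + 399) + (6 - I*sqrt(19889)) = 448 + (6 - I*sqrt(19889)) = 454 - I*sqrt(19889)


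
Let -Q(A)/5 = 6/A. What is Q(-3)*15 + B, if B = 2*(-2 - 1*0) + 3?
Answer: 149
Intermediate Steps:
Q(A) = -30/A
B = -1 (B = 2*(-2 + 0) + 3 = 2*(-2) + 3 = -4 + 3 = -1)
Q(-3)*15 + B = -30/(-3)*15 - 1 = -30*(-1/3)*15 - 1 = 10*15 - 1 = 150 - 1 = 149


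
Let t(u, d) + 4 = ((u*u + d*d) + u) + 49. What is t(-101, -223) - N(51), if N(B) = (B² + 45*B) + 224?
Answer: 54754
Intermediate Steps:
N(B) = 224 + B² + 45*B
t(u, d) = 45 + u + d² + u² (t(u, d) = -4 + (((u*u + d*d) + u) + 49) = -4 + (((u² + d²) + u) + 49) = -4 + (((d² + u²) + u) + 49) = -4 + ((u + d² + u²) + 49) = -4 + (49 + u + d² + u²) = 45 + u + d² + u²)
t(-101, -223) - N(51) = (45 - 101 + (-223)² + (-101)²) - (224 + 51² + 45*51) = (45 - 101 + 49729 + 10201) - (224 + 2601 + 2295) = 59874 - 1*5120 = 59874 - 5120 = 54754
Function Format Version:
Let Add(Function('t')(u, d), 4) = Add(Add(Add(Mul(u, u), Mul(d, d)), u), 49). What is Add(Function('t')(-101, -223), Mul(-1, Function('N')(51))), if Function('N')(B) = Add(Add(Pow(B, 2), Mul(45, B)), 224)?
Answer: 54754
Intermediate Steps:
Function('N')(B) = Add(224, Pow(B, 2), Mul(45, B))
Function('t')(u, d) = Add(45, u, Pow(d, 2), Pow(u, 2)) (Function('t')(u, d) = Add(-4, Add(Add(Add(Mul(u, u), Mul(d, d)), u), 49)) = Add(-4, Add(Add(Add(Pow(u, 2), Pow(d, 2)), u), 49)) = Add(-4, Add(Add(Add(Pow(d, 2), Pow(u, 2)), u), 49)) = Add(-4, Add(Add(u, Pow(d, 2), Pow(u, 2)), 49)) = Add(-4, Add(49, u, Pow(d, 2), Pow(u, 2))) = Add(45, u, Pow(d, 2), Pow(u, 2)))
Add(Function('t')(-101, -223), Mul(-1, Function('N')(51))) = Add(Add(45, -101, Pow(-223, 2), Pow(-101, 2)), Mul(-1, Add(224, Pow(51, 2), Mul(45, 51)))) = Add(Add(45, -101, 49729, 10201), Mul(-1, Add(224, 2601, 2295))) = Add(59874, Mul(-1, 5120)) = Add(59874, -5120) = 54754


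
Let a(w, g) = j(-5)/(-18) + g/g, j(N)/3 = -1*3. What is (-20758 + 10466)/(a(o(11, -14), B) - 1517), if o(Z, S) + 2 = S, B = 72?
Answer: 20584/3031 ≈ 6.7912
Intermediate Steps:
o(Z, S) = -2 + S
j(N) = -9 (j(N) = 3*(-1*3) = 3*(-3) = -9)
a(w, g) = 3/2 (a(w, g) = -9/(-18) + g/g = -9*(-1/18) + 1 = ½ + 1 = 3/2)
(-20758 + 10466)/(a(o(11, -14), B) - 1517) = (-20758 + 10466)/(3/2 - 1517) = -10292/(-3031/2) = -10292*(-2/3031) = 20584/3031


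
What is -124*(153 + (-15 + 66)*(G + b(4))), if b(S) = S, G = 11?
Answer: -113832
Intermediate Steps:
-124*(153 + (-15 + 66)*(G + b(4))) = -124*(153 + (-15 + 66)*(11 + 4)) = -124*(153 + 51*15) = -124*(153 + 765) = -124*918 = -113832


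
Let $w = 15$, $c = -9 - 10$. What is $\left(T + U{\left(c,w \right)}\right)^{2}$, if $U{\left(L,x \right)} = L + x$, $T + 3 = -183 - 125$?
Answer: $99225$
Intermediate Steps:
$c = -19$ ($c = -9 - 10 = -19$)
$T = -311$ ($T = -3 - 308 = -311$)
$\left(T + U{\left(c,w \right)}\right)^{2} = \left(-311 + \left(-19 + 15\right)\right)^{2} = \left(-311 - 4\right)^{2} = \left(-315\right)^{2} = 99225$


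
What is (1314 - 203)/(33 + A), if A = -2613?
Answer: -1111/2580 ≈ -0.43062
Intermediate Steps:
(1314 - 203)/(33 + A) = (1314 - 203)/(33 - 2613) = 1111/(-2580) = 1111*(-1/2580) = -1111/2580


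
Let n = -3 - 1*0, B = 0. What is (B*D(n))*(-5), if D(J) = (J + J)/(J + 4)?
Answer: 0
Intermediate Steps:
n = -3 (n = -3 + 0 = -3)
D(J) = 2*J/(4 + J) (D(J) = (2*J)/(4 + J) = 2*J/(4 + J))
(B*D(n))*(-5) = (0*(2*(-3)/(4 - 3)))*(-5) = (0*(2*(-3)/1))*(-5) = (0*(2*(-3)*1))*(-5) = (0*(-6))*(-5) = 0*(-5) = 0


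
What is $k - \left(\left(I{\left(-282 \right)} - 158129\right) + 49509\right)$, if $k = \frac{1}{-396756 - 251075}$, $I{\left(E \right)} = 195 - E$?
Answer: $\frac{70058387832}{647831} \approx 1.0814 \cdot 10^{5}$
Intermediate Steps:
$k = - \frac{1}{647831}$ ($k = \frac{1}{-647831} = - \frac{1}{647831} \approx -1.5436 \cdot 10^{-6}$)
$k - \left(\left(I{\left(-282 \right)} - 158129\right) + 49509\right) = - \frac{1}{647831} - \left(\left(\left(195 - -282\right) - 158129\right) + 49509\right) = - \frac{1}{647831} - \left(\left(\left(195 + 282\right) - 158129\right) + 49509\right) = - \frac{1}{647831} - \left(\left(477 - 158129\right) + 49509\right) = - \frac{1}{647831} - \left(-157652 + 49509\right) = - \frac{1}{647831} - -108143 = - \frac{1}{647831} + 108143 = \frac{70058387832}{647831}$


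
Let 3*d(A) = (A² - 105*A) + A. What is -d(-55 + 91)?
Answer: 816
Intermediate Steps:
d(A) = -104*A/3 + A²/3 (d(A) = ((A² - 105*A) + A)/3 = (A² - 104*A)/3 = -104*A/3 + A²/3)
-d(-55 + 91) = -(-55 + 91)*(-104 + (-55 + 91))/3 = -36*(-104 + 36)/3 = -36*(-68)/3 = -1*(-816) = 816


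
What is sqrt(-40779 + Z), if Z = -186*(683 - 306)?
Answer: I*sqrt(110901) ≈ 333.02*I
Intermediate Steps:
Z = -70122 (Z = -186*377 = -70122)
sqrt(-40779 + Z) = sqrt(-40779 - 70122) = sqrt(-110901) = I*sqrt(110901)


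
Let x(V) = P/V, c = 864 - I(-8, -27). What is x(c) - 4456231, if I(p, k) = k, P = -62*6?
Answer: -1323500731/297 ≈ -4.4562e+6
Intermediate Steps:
P = -372
c = 891 (c = 864 - 1*(-27) = 864 + 27 = 891)
x(V) = -372/V
x(c) - 4456231 = -372/891 - 4456231 = -372*1/891 - 4456231 = -124/297 - 4456231 = -1323500731/297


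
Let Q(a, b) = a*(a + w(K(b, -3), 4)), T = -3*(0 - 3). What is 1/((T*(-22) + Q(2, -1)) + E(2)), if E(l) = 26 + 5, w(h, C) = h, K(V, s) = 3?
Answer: -1/157 ≈ -0.0063694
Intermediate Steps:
T = 9 (T = -3*(-3) = 9)
Q(a, b) = a*(3 + a) (Q(a, b) = a*(a + 3) = a*(3 + a))
E(l) = 31
1/((T*(-22) + Q(2, -1)) + E(2)) = 1/((9*(-22) + 2*(3 + 2)) + 31) = 1/((-198 + 2*5) + 31) = 1/((-198 + 10) + 31) = 1/(-188 + 31) = 1/(-157) = -1/157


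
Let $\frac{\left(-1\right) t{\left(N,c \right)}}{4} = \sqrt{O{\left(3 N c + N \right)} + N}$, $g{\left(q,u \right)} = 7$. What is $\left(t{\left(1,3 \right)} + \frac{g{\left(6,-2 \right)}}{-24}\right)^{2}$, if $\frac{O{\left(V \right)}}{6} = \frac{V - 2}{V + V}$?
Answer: $\frac{156917}{2880} + \frac{7 \sqrt{85}}{15} \approx 58.788$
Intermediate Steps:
$O{\left(V \right)} = \frac{3 \left(-2 + V\right)}{V}$ ($O{\left(V \right)} = 6 \frac{V - 2}{V + V} = 6 \frac{-2 + V}{2 V} = \frac{3 \left(-2 + V\right)}{V}$)
$t{\left(N,c \right)} = - 4 \sqrt{3 + N - \frac{6}{N + 3 N c}}$ ($t{\left(N,c \right)} = - 4 \sqrt{\left(3 - \frac{6}{3 N c + N}\right) + N} = - 4 \sqrt{\left(3 - \frac{6}{N + 3 N c}\right) + N} = - 4 \sqrt{3 + N - \frac{6}{N + 3 N c}}$)
$\left(t{\left(1,3 \right)} + \frac{g{\left(6,-2 \right)}}{-24}\right)^{2} = \left(- 4 \sqrt{3 + 1 - \frac{6}{1 \left(1 + 3 \cdot 3\right)}} + \frac{7}{-24}\right)^{2} = \left(- 4 \sqrt{3 + 1 - \frac{6}{1 + 9}} + 7 \left(- \frac{1}{24}\right)\right)^{2} = \left(- 4 \sqrt{3 + 1 - \frac{6}{10}} - \frac{7}{24}\right)^{2} = \left(- 4 \sqrt{3 + 1 - 6 \cdot \frac{1}{10}} - \frac{7}{24}\right)^{2} = \left(- 4 \sqrt{3 + 1 - \frac{3}{5}} - \frac{7}{24}\right)^{2} = \left(- 4 \sqrt{\frac{17}{5}} - \frac{7}{24}\right)^{2} = \left(- 4 \frac{\sqrt{85}}{5} - \frac{7}{24}\right)^{2} = \left(- \frac{4 \sqrt{85}}{5} - \frac{7}{24}\right)^{2} = \left(- \frac{7}{24} - \frac{4 \sqrt{85}}{5}\right)^{2}$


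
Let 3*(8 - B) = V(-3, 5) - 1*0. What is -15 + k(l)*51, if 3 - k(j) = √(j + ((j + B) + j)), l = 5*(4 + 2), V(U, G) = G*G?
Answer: 138 - 17*√807 ≈ -344.93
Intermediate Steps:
V(U, G) = G²
B = -⅓ (B = 8 - (5² - 1*0)/3 = 8 - (25 + 0)/3 = 8 - ⅓*25 = 8 - 25/3 = -⅓ ≈ -0.33333)
l = 30 (l = 5*6 = 30)
k(j) = 3 - √(-⅓ + 3*j) (k(j) = 3 - √(j + ((j - ⅓) + j)) = 3 - √(j + ((-⅓ + j) + j)) = 3 - √(j + (-⅓ + 2*j)) = 3 - √(-⅓ + 3*j))
-15 + k(l)*51 = -15 + (3 - √(-3 + 27*30)/3)*51 = -15 + (3 - √(-3 + 810)/3)*51 = -15 + (3 - √807/3)*51 = -15 + (153 - 17*√807) = 138 - 17*√807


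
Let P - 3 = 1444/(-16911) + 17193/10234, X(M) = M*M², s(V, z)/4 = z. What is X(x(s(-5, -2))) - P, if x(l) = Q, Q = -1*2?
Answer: -2179711841/173067174 ≈ -12.595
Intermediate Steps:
s(V, z) = 4*z
Q = -2
x(l) = -2
X(M) = M³
P = 795174449/173067174 (P = 3 + (1444/(-16911) + 17193/10234) = 3 + (1444*(-1/16911) + 17193*(1/10234)) = 3 + (-1444/16911 + 17193/10234) = 3 + 275972927/173067174 = 795174449/173067174 ≈ 4.5946)
X(x(s(-5, -2))) - P = (-2)³ - 1*795174449/173067174 = -8 - 795174449/173067174 = -2179711841/173067174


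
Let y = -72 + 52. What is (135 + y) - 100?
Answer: 15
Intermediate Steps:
y = -20
(135 + y) - 100 = (135 - 20) - 100 = 115 - 100 = 15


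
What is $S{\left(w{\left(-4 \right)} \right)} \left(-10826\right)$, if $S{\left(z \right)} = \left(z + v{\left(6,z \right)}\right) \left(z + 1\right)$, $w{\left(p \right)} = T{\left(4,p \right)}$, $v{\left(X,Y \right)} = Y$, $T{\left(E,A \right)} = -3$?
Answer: $-129912$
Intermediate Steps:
$w{\left(p \right)} = -3$
$S{\left(z \right)} = 2 z \left(1 + z\right)$ ($S{\left(z \right)} = \left(z + z\right) \left(z + 1\right) = 2 z \left(1 + z\right)$)
$S{\left(w{\left(-4 \right)} \right)} \left(-10826\right) = 2 \left(-3\right) \left(1 - 3\right) \left(-10826\right) = 2 \left(-3\right) \left(-2\right) \left(-10826\right) = 12 \left(-10826\right) = -129912$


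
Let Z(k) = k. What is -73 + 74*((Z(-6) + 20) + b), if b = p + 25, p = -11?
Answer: 1999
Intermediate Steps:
b = 14 (b = -11 + 25 = 14)
-73 + 74*((Z(-6) + 20) + b) = -73 + 74*((-6 + 20) + 14) = -73 + 74*(14 + 14) = -73 + 74*28 = -73 + 2072 = 1999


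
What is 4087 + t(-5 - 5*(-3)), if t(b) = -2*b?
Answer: 4067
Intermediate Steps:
4087 + t(-5 - 5*(-3)) = 4087 - 2*(-5 - 5*(-3)) = 4087 - 2*(-5 + 15) = 4087 - 2*10 = 4087 - 20 = 4067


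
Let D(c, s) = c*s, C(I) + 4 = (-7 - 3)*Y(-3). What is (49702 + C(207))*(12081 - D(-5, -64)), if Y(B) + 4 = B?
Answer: 585321448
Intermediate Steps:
Y(B) = -4 + B
C(I) = 66 (C(I) = -4 + (-7 - 3)*(-4 - 3) = -4 - 10*(-7) = -4 + 70 = 66)
(49702 + C(207))*(12081 - D(-5, -64)) = (49702 + 66)*(12081 - (-5)*(-64)) = 49768*(12081 - 1*320) = 49768*(12081 - 320) = 49768*11761 = 585321448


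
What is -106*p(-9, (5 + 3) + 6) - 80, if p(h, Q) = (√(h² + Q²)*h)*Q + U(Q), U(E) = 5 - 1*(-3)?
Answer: -928 + 13356*√277 ≈ 2.2136e+5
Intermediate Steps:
U(E) = 8 (U(E) = 5 + 3 = 8)
p(h, Q) = 8 + Q*h*√(Q² + h²) (p(h, Q) = (√(h² + Q²)*h)*Q + 8 = (√(Q² + h²)*h)*Q + 8 = (h*√(Q² + h²))*Q + 8 = Q*h*√(Q² + h²) + 8 = 8 + Q*h*√(Q² + h²))
-106*p(-9, (5 + 3) + 6) - 80 = -106*(8 + ((5 + 3) + 6)*(-9)*√(((5 + 3) + 6)² + (-9)²)) - 80 = -106*(8 + (8 + 6)*(-9)*√((8 + 6)² + 81)) - 80 = -106*(8 + 14*(-9)*√(14² + 81)) - 80 = -106*(8 + 14*(-9)*√(196 + 81)) - 80 = -106*(8 + 14*(-9)*√277) - 80 = -106*(8 - 126*√277) - 80 = (-848 + 13356*√277) - 80 = -928 + 13356*√277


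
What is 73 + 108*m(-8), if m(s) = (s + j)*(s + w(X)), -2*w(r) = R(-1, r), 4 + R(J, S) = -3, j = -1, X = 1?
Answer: 4447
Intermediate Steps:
R(J, S) = -7 (R(J, S) = -4 - 3 = -7)
w(r) = 7/2 (w(r) = -½*(-7) = 7/2)
m(s) = (-1 + s)*(7/2 + s) (m(s) = (s - 1)*(s + 7/2) = (-1 + s)*(7/2 + s))
73 + 108*m(-8) = 73 + 108*(-7/2 + (-8)² + (5/2)*(-8)) = 73 + 108*(-7/2 + 64 - 20) = 73 + 108*(81/2) = 73 + 4374 = 4447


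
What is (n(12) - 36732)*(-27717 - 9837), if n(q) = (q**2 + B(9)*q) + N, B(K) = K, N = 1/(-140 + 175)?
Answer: 47948909646/35 ≈ 1.3700e+9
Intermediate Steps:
N = 1/35 ≈ 0.028571
n(q) = 1/35 + q**2 + 9*q (n(q) = (q**2 + 9*q) + 1/35 = 1/35 + q**2 + 9*q)
(n(12) - 36732)*(-27717 - 9837) = ((1/35 + 12**2 + 9*12) - 36732)*(-27717 - 9837) = ((1/35 + 144 + 108) - 36732)*(-37554) = (8821/35 - 36732)*(-37554) = -1276799/35*(-37554) = 47948909646/35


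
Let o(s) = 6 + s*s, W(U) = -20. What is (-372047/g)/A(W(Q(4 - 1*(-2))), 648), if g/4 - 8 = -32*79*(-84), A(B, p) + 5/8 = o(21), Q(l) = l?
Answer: -372047/379168780 ≈ -0.00098122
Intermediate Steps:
o(s) = 6 + s²
A(B, p) = 3571/8 (A(B, p) = -5/8 + (6 + 21²) = -5/8 + (6 + 441) = -5/8 + 447 = 3571/8)
g = 849440 (g = 32 + 4*(-32*79*(-84)) = 32 + 4*(-2528*(-84)) = 32 + 4*212352 = 32 + 849408 = 849440)
(-372047/g)/A(W(Q(4 - 1*(-2))), 648) = (-372047/849440)/(3571/8) = -372047*1/849440*(8/3571) = -372047/849440*8/3571 = -372047/379168780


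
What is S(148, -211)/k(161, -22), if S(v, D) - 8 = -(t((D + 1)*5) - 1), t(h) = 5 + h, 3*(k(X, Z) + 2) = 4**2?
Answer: 1581/5 ≈ 316.20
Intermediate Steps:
k(X, Z) = 10/3 (k(X, Z) = -2 + (1/3)*4**2 = -2 + (1/3)*16 = -2 + 16/3 = 10/3)
S(v, D) = -1 - 5*D (S(v, D) = 8 - ((5 + (D + 1)*5) - 1) = 8 - ((5 + (1 + D)*5) - 1) = 8 - ((5 + (5 + 5*D)) - 1) = 8 - ((10 + 5*D) - 1) = 8 - (9 + 5*D) = 8 + (-9 - 5*D) = -1 - 5*D)
S(148, -211)/k(161, -22) = (-1 - 5*(-211))/(10/3) = (-1 + 1055)*(3/10) = 1054*(3/10) = 1581/5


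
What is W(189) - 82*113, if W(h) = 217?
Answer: -9049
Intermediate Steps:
W(189) - 82*113 = 217 - 82*113 = 217 - 1*9266 = 217 - 9266 = -9049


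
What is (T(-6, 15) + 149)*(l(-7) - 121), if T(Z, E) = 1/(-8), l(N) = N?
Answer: -19056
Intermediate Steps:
T(Z, E) = -⅛
(T(-6, 15) + 149)*(l(-7) - 121) = (-⅛ + 149)*(-7 - 121) = (1191/8)*(-128) = -19056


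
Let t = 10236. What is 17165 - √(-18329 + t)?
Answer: 17165 - I*√8093 ≈ 17165.0 - 89.961*I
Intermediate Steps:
17165 - √(-18329 + t) = 17165 - √(-18329 + 10236) = 17165 - √(-8093) = 17165 - I*√8093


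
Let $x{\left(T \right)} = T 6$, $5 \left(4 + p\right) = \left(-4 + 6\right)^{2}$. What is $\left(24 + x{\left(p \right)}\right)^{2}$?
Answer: $\frac{576}{25} \approx 23.04$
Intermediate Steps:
$p = - \frac{16}{5}$ ($p = -4 + \frac{\left(-4 + 6\right)^{2}}{5} = -4 + \frac{2^{2}}{5} = -4 + \frac{1}{5} \cdot 4 = -4 + \frac{4}{5} = - \frac{16}{5} \approx -3.2$)
$x{\left(T \right)} = 6 T$
$\left(24 + x{\left(p \right)}\right)^{2} = \left(24 + 6 \left(- \frac{16}{5}\right)\right)^{2} = \left(24 - \frac{96}{5}\right)^{2} = \left(\frac{24}{5}\right)^{2} = \frac{576}{25}$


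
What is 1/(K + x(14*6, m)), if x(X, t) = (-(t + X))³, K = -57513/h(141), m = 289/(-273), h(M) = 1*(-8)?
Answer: -162771336/91703332372735 ≈ -1.7750e-6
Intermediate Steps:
h(M) = -8
m = -289/273 (m = 289*(-1/273) = -289/273 ≈ -1.0586)
K = 57513/8 (K = -57513/(-8) = -57513*(-⅛) = 57513/8 ≈ 7189.1)
x(X, t) = (-X - t)³ (x(X, t) = (-(X + t))³ = (-X - t)³)
1/(K + x(14*6, m)) = 1/(57513/8 - (14*6 - 289/273)³) = 1/(57513/8 - (84 - 289/273)³) = 1/(57513/8 - (22643/273)³) = 1/(57513/8 - 1*11609189481707/20346417) = 1/(57513/8 - 11609189481707/20346417) = 1/(-91703332372735/162771336) = -162771336/91703332372735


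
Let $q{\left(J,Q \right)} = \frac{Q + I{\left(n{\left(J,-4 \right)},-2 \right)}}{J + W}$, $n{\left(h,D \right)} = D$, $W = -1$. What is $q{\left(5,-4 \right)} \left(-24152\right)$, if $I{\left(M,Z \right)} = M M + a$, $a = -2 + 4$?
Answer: $-84532$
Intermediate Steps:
$a = 2$
$I{\left(M,Z \right)} = 2 + M^{2}$ ($I{\left(M,Z \right)} = M M + 2 = M^{2} + 2 = 2 + M^{2}$)
$q{\left(J,Q \right)} = \frac{18 + Q}{-1 + J}$ ($q{\left(J,Q \right)} = \frac{Q + \left(2 + \left(-4\right)^{2}\right)}{J - 1} = \frac{Q + \left(2 + 16\right)}{-1 + J} = \frac{Q + 18}{-1 + J} = \frac{18 + Q}{-1 + J}$)
$q{\left(5,-4 \right)} \left(-24152\right) = \frac{18 - 4}{-1 + 5} \left(-24152\right) = \frac{1}{4} \cdot 14 \left(-24152\right) = \frac{7}{2} \left(-24152\right) = -84532$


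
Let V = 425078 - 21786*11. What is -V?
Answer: -185432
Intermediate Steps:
V = 185432 (V = 425078 - 1*239646 = 425078 - 239646 = 185432)
-V = -1*185432 = -185432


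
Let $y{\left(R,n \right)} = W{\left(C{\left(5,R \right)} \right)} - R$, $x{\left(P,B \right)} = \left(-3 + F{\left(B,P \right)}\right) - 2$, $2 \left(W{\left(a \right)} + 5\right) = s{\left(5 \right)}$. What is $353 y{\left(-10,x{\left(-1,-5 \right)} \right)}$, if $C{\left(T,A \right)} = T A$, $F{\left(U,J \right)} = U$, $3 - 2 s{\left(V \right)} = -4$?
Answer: $\frac{9531}{4} \approx 2382.8$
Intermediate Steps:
$s{\left(V \right)} = \frac{7}{2}$ ($s{\left(V \right)} = \frac{3}{2} - -2 = \frac{3}{2} + 2 = \frac{7}{2}$)
$C{\left(T,A \right)} = A T$
$W{\left(a \right)} = - \frac{13}{4}$ ($W{\left(a \right)} = -5 + \frac{1}{2} \cdot \frac{7}{2} = -5 + \frac{7}{4} = - \frac{13}{4}$)
$x{\left(P,B \right)} = -5 + B$ ($x{\left(P,B \right)} = \left(-3 + B\right) - 2 = -5 + B$)
$y{\left(R,n \right)} = - \frac{13}{4} - R$
$353 y{\left(-10,x{\left(-1,-5 \right)} \right)} = 353 \left(- \frac{13}{4} - -10\right) = 353 \left(- \frac{13}{4} + 10\right) = 353 \cdot \frac{27}{4} = \frac{9531}{4}$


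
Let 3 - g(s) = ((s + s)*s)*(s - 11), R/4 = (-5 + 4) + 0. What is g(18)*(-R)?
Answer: -18132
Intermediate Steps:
R = -4 (R = 4*((-5 + 4) + 0) = 4*(-1 + 0) = 4*(-1) = -4)
g(s) = 3 - 2*s**2*(-11 + s) (g(s) = 3 - (s + s)*s*(s - 11) = 3 - (2*s)*s*(-11 + s) = 3 - 2*s**2*(-11 + s))
g(18)*(-R) = (3 - 2*18**3 + 22*18**2)*(-1*(-4)) = (3 - 2*5832 + 22*324)*4 = (3 - 11664 + 7128)*4 = -4533*4 = -18132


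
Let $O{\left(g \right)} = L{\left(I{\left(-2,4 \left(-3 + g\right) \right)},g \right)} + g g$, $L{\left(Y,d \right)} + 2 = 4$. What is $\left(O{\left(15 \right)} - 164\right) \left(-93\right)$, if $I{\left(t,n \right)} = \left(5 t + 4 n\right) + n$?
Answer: $-5859$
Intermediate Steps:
$I{\left(t,n \right)} = 5 n + 5 t$ ($I{\left(t,n \right)} = \left(4 n + 5 t\right) + n = 5 n + 5 t$)
$L{\left(Y,d \right)} = 2$ ($L{\left(Y,d \right)} = -2 + 4 = 2$)
$O{\left(g \right)} = 2 + g^{2}$ ($O{\left(g \right)} = 2 + g g = 2 + g^{2}$)
$\left(O{\left(15 \right)} - 164\right) \left(-93\right) = \left(\left(2 + 15^{2}\right) - 164\right) \left(-93\right) = \left(\left(2 + 225\right) - 164\right) \left(-93\right) = \left(227 - 164\right) \left(-93\right) = 63 \left(-93\right) = -5859$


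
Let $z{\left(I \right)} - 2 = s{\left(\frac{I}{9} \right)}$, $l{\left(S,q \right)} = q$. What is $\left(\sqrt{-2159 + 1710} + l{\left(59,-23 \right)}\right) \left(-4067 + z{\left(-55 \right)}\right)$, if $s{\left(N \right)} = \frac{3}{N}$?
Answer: $\frac{5142846}{55} - \frac{223602 i \sqrt{449}}{55} \approx 93506.0 - 86146.0 i$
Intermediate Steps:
$z{\left(I \right)} = 2 + \frac{27}{I}$ ($z{\left(I \right)} = 2 + \frac{3}{I \frac{1}{9}} = 2 + \frac{3}{\frac{1}{9} I} = 2 + 3 \frac{9}{I} = 2 + \frac{27}{I}$)
$\left(\sqrt{-2159 + 1710} + l{\left(59,-23 \right)}\right) \left(-4067 + z{\left(-55 \right)}\right) = \left(\sqrt{-2159 + 1710} - 23\right) \left(-4067 + \left(2 + \frac{27}{-55}\right)\right) = \left(\sqrt{-449} - 23\right) \left(-4067 + \left(2 + 27 \left(- \frac{1}{55}\right)\right)\right) = \left(i \sqrt{449} - 23\right) \left(-4067 + \left(2 - \frac{27}{55}\right)\right) = \left(-23 + i \sqrt{449}\right) \left(-4067 + \frac{83}{55}\right) = \left(-23 + i \sqrt{449}\right) \left(- \frac{223602}{55}\right) = \frac{5142846}{55} - \frac{223602 i \sqrt{449}}{55}$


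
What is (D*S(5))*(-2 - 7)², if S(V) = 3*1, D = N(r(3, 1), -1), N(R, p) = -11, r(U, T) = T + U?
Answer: -2673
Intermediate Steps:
D = -11
S(V) = 3
(D*S(5))*(-2 - 7)² = (-11*3)*(-2 - 7)² = -33*(-9)² = -33*81 = -2673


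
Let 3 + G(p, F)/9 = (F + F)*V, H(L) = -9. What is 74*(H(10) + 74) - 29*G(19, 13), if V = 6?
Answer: -35123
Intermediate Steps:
G(p, F) = -27 + 108*F (G(p, F) = -27 + 9*((F + F)*6) = -27 + 9*((2*F)*6) = -27 + 9*(12*F) = -27 + 108*F)
74*(H(10) + 74) - 29*G(19, 13) = 74*(-9 + 74) - 29*(-27 + 108*13) = 74*65 - 29*(-27 + 1404) = 4810 - 29*1377 = 4810 - 1*39933 = 4810 - 39933 = -35123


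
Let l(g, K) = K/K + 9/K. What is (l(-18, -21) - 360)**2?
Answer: 6330256/49 ≈ 1.2919e+5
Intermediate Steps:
l(g, K) = 1 + 9/K
(l(-18, -21) - 360)**2 = ((9 - 21)/(-21) - 360)**2 = (-1/21*(-12) - 360)**2 = (4/7 - 360)**2 = (-2516/7)**2 = 6330256/49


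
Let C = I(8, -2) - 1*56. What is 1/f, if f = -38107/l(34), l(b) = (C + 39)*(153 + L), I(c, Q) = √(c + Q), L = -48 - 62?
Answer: 731/38107 - 43*√6/38107 ≈ 0.016419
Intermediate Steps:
L = -110
I(c, Q) = √(Q + c)
C = -56 + √6 (C = √(-2 + 8) - 1*56 = √6 - 56 = -56 + √6 ≈ -53.551)
l(b) = -731 + 43*√6 (l(b) = ((-56 + √6) + 39)*(153 - 110) = (-17 + √6)*43 = -731 + 43*√6)
f = -38107/(-731 + 43*√6) ≈ 60.906
1/f = 1/(647819/12169 + 38107*√6/12169)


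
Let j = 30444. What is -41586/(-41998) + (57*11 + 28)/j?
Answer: 646776437/639293556 ≈ 1.0117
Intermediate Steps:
-41586/(-41998) + (57*11 + 28)/j = -41586/(-41998) + (57*11 + 28)/30444 = -41586*(-1/41998) + (627 + 28)*(1/30444) = 20793/20999 + 655*(1/30444) = 20793/20999 + 655/30444 = 646776437/639293556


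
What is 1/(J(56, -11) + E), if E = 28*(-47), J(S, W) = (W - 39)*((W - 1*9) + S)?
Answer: -1/3116 ≈ -0.00032092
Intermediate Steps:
J(S, W) = (-39 + W)*(-9 + S + W) (J(S, W) = (-39 + W)*((W - 9) + S) = (-39 + W)*((-9 + W) + S) = (-39 + W)*(-9 + S + W))
E = -1316
1/(J(56, -11) + E) = 1/((351 + (-11)² - 48*(-11) - 39*56 + 56*(-11)) - 1316) = 1/((351 + 121 + 528 - 2184 - 616) - 1316) = 1/(-1800 - 1316) = 1/(-3116) = -1/3116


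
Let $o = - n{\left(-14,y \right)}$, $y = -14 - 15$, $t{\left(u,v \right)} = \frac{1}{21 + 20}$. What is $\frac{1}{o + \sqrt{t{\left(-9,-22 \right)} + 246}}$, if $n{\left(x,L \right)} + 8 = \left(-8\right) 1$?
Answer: $\frac{656}{409} - \frac{\sqrt{413567}}{409} \approx 0.031561$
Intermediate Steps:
$t{\left(u,v \right)} = \frac{1}{41}$
$y = -29$
$n{\left(x,L \right)} = -16$ ($n{\left(x,L \right)} = -8 - 8 = -16$)
$o = 16$ ($o = \left(-1\right) \left(-16\right) = 16$)
$\frac{1}{o + \sqrt{t{\left(-9,-22 \right)} + 246}} = \frac{1}{16 + \sqrt{\frac{1}{41} + 246}} = \frac{1}{16 + \sqrt{\frac{10087}{41}}} = \frac{1}{16 + \frac{\sqrt{413567}}{41}}$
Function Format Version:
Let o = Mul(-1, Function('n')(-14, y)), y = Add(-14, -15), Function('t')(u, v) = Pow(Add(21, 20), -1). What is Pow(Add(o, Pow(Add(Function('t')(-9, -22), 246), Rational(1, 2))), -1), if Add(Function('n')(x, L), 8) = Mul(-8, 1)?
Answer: Add(Rational(656, 409), Mul(Rational(-1, 409), Pow(413567, Rational(1, 2)))) ≈ 0.031561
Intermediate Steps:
Function('t')(u, v) = Rational(1, 41) (Function('t')(u, v) = Pow(41, -1) = Rational(1, 41))
y = -29
Function('n')(x, L) = -16 (Function('n')(x, L) = Add(-8, Mul(-8, 1)) = Add(-8, -8) = -16)
o = 16 (o = Mul(-1, -16) = 16)
Pow(Add(o, Pow(Add(Function('t')(-9, -22), 246), Rational(1, 2))), -1) = Pow(Add(16, Pow(Add(Rational(1, 41), 246), Rational(1, 2))), -1) = Pow(Add(16, Pow(Rational(10087, 41), Rational(1, 2))), -1) = Pow(Add(16, Mul(Rational(1, 41), Pow(413567, Rational(1, 2)))), -1)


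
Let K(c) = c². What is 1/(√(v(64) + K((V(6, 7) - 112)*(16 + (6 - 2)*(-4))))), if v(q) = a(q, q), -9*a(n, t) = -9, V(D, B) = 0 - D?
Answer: 1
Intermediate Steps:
V(D, B) = -D
a(n, t) = 1 (a(n, t) = -⅑*(-9) = 1)
v(q) = 1
1/(√(v(64) + K((V(6, 7) - 112)*(16 + (6 - 2)*(-4))))) = 1/(√(1 + ((-1*6 - 112)*(16 + (6 - 2)*(-4)))²)) = 1/(√(1 + ((-6 - 112)*(16 + 4*(-4)))²)) = 1/(√(1 + (-118*(16 - 16))²)) = 1/(√(1 + (-118*0)²)) = 1/(√(1 + 0²)) = 1/(√(1 + 0)) = 1/(√1) = 1/1 = 1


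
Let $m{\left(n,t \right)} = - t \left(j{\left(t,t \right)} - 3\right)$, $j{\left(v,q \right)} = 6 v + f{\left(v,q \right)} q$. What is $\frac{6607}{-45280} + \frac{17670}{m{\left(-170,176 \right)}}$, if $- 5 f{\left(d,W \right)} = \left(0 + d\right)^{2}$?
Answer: $- \frac{395586049447}{2712798198880} \approx -0.14582$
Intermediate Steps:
$f{\left(d,W \right)} = - \frac{d^{2}}{5}$ ($f{\left(d,W \right)} = - \frac{\left(0 + d\right)^{2}}{5} = - \frac{d^{2}}{5}$)
$j{\left(v,q \right)} = 6 v - \frac{q v^{2}}{5}$ ($j{\left(v,q \right)} = 6 v + - \frac{v^{2}}{5} q = 6 v - \frac{q v^{2}}{5}$)
$m{\left(n,t \right)} = - t \left(-3 + \frac{t \left(30 - t^{2}\right)}{5}\right)$ ($m{\left(n,t \right)} = - t \left(\frac{t \left(30 - t t\right)}{5} - 3\right) = - t \left(\frac{t \left(30 - t^{2}\right)}{5} - 3\right) = - t \left(-3 + \frac{t \left(30 - t^{2}\right)}{5}\right)$)
$\frac{6607}{-45280} + \frac{17670}{m{\left(-170,176 \right)}} = \frac{6607}{-45280} + \frac{17670}{\frac{1}{5} \cdot 176 \left(15 + 176^{3} - 5280\right)} = 6607 \left(- \frac{1}{45280}\right) + \frac{17670}{\frac{1}{5} \cdot 176 \left(15 + 5451776 - 5280\right)} = - \frac{6607}{45280} + \frac{17670}{\frac{1}{5} \cdot 176 \cdot 5446511} = - \frac{6607}{45280} + \frac{17670}{\frac{958585936}{5}} = - \frac{6607}{45280} + 17670 \cdot \frac{5}{958585936} = - \frac{6607}{45280} + \frac{44175}{479292968} = - \frac{395586049447}{2712798198880}$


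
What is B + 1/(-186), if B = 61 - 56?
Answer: 929/186 ≈ 4.9946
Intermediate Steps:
B = 5
B + 1/(-186) = 5 + 1/(-186) = 5 - 1/186 = 929/186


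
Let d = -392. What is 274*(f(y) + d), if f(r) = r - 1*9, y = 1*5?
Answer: -108504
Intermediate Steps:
y = 5
f(r) = -9 + r (f(r) = r - 9 = -9 + r)
274*(f(y) + d) = 274*((-9 + 5) - 392) = 274*(-4 - 392) = 274*(-396) = -108504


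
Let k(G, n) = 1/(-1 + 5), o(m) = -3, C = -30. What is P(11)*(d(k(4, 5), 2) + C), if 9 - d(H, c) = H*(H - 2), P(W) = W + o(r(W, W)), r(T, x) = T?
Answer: -329/2 ≈ -164.50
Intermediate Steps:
P(W) = -3 + W (P(W) = W - 3 = -3 + W)
k(G, n) = ¼ (k(G, n) = 1/4 = ¼)
d(H, c) = 9 - H*(-2 + H) (d(H, c) = 9 - H*(H - 2) = 9 - H*(-2 + H))
P(11)*(d(k(4, 5), 2) + C) = (-3 + 11)*((9 - (¼)² + 2*(¼)) - 30) = 8*((9 - 1*1/16 + ½) - 30) = 8*((9 - 1/16 + ½) - 30) = 8*(151/16 - 30) = 8*(-329/16) = -329/2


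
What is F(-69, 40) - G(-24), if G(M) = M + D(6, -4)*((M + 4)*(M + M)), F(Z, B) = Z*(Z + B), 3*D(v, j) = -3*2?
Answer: 3945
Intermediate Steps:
D(v, j) = -2 (D(v, j) = (-3*2)/3 = (1/3)*(-6) = -2)
F(Z, B) = Z*(B + Z)
G(M) = M - 4*M*(4 + M) (G(M) = M - 2*(M + 4)*(M + M) = M - 2*(4 + M)*2*M = M - 4*M*(4 + M))
F(-69, 40) - G(-24) = -69*(40 - 69) - (-24)*(-15 - 4*(-24)) = -69*(-29) - (-24)*(-15 + 96) = 2001 - (-24)*81 = 2001 - 1*(-1944) = 2001 + 1944 = 3945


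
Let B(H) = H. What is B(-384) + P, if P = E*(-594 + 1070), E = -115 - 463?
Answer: -275512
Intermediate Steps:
E = -578
P = -275128 (P = -578*(-594 + 1070) = -578*476 = -275128)
B(-384) + P = -384 - 275128 = -275512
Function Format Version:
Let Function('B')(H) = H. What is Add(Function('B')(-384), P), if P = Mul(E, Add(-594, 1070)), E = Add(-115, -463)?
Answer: -275512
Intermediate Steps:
E = -578
P = -275128 (P = Mul(-578, Add(-594, 1070)) = Mul(-578, 476) = -275128)
Add(Function('B')(-384), P) = Add(-384, -275128) = -275512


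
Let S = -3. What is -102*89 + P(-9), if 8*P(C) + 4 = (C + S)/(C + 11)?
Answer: -36317/4 ≈ -9079.3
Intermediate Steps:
P(C) = -½ + (-3 + C)/(8*(11 + C)) (P(C) = -½ + ((C - 3)/(C + 11))/8 = -½ + ((-3 + C)/(11 + C))/8 = -½ + (-3 + C)/(8*(11 + C)))
-102*89 + P(-9) = -102*89 + (-47 - 3*(-9))/(8*(11 - 9)) = -9078 + (⅛)*(-47 + 27)/2 = -9078 + (⅛)*(½)*(-20) = -9078 - 5/4 = -36317/4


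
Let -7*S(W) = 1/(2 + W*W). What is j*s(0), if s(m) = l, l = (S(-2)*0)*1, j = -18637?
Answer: 0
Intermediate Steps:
S(W) = -1/(7*(2 + W²)) (S(W) = -1/(7*(2 + W*W)) = -1/(7*(2 + W²)))
l = 0 (l = (-1/(14 + 7*(-2)²)*0)*1 = (-1/(14 + 7*4)*0)*1 = (-1/(14 + 28)*0)*1 = (-1/42*0)*1 = (-1*1/42*0)*1 = -1/42*0*1 = 0*1 = 0)
s(m) = 0
j*s(0) = -18637*0 = 0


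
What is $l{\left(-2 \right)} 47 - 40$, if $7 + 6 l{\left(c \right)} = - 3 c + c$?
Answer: $- \frac{127}{2} \approx -63.5$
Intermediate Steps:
$l{\left(c \right)} = - \frac{7}{6} - \frac{c}{3}$ ($l{\left(c \right)} = - \frac{7}{6} + \frac{- 3 c + c}{6} = - \frac{7}{6} + \frac{\left(-2\right) c}{6} = - \frac{7}{6} - \frac{c}{3}$)
$l{\left(-2 \right)} 47 - 40 = \left(- \frac{7}{6} - - \frac{2}{3}\right) 47 - 40 = \left(- \frac{7}{6} + \frac{2}{3}\right) 47 - 40 = \left(- \frac{1}{2}\right) 47 - 40 = - \frac{47}{2} - 40 = - \frac{127}{2}$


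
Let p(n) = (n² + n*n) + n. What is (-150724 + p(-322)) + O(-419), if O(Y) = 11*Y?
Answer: 51713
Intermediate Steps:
p(n) = n + 2*n² (p(n) = (n² + n²) + n = 2*n² + n = n + 2*n²)
(-150724 + p(-322)) + O(-419) = (-150724 - 322*(1 + 2*(-322))) + 11*(-419) = (-150724 - 322*(1 - 644)) - 4609 = (-150724 - 322*(-643)) - 4609 = (-150724 + 207046) - 4609 = 56322 - 4609 = 51713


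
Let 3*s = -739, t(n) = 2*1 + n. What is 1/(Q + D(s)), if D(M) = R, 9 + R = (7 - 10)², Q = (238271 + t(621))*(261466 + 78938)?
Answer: 1/81320473176 ≈ 1.2297e-11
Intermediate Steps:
t(n) = 2 + n
s = -739/3 (s = (⅓)*(-739) = -739/3 ≈ -246.33)
Q = 81320473176 (Q = (238271 + (2 + 621))*(261466 + 78938) = (238271 + 623)*340404 = 238894*340404 = 81320473176)
R = 0 (R = -9 + (7 - 10)² = -9 + (-3)² = -9 + 9 = 0)
D(M) = 0
1/(Q + D(s)) = 1/(81320473176 + 0) = 1/81320473176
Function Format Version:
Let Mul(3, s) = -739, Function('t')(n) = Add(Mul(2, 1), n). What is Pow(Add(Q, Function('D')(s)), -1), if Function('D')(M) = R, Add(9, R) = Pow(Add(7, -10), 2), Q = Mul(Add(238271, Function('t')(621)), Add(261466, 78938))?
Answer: Rational(1, 81320473176) ≈ 1.2297e-11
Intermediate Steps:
Function('t')(n) = Add(2, n)
s = Rational(-739, 3) (s = Mul(Rational(1, 3), -739) = Rational(-739, 3) ≈ -246.33)
Q = 81320473176 (Q = Mul(Add(238271, Add(2, 621)), Add(261466, 78938)) = Mul(Add(238271, 623), 340404) = Mul(238894, 340404) = 81320473176)
R = 0 (R = Add(-9, Pow(Add(7, -10), 2)) = Add(-9, Pow(-3, 2)) = Add(-9, 9) = 0)
Function('D')(M) = 0
Pow(Add(Q, Function('D')(s)), -1) = Pow(Add(81320473176, 0), -1) = Pow(81320473176, -1) = Rational(1, 81320473176)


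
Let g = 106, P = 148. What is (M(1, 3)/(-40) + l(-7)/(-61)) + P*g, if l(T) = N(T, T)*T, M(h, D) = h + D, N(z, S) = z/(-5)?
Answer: 9569717/610 ≈ 15688.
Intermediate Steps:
N(z, S) = -z/5 (N(z, S) = z*(-⅕) = -z/5)
M(h, D) = D + h
l(T) = -T²/5 (l(T) = (-T/5)*T = -T²/5)
(M(1, 3)/(-40) + l(-7)/(-61)) + P*g = ((3 + 1)/(-40) - ⅕*(-7)²/(-61)) + 148*106 = (4*(-1/40) - ⅕*49*(-1/61)) + 15688 = (-⅒ - 49/5*(-1/61)) + 15688 = (-⅒ + 49/305) + 15688 = 37/610 + 15688 = 9569717/610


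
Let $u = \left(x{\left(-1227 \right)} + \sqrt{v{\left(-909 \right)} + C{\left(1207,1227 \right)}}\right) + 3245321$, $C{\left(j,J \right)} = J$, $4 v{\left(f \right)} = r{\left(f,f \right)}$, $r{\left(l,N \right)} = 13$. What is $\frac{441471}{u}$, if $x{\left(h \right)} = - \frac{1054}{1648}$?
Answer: $\frac{324259660304072536}{2383682002963355435} - \frac{49958035616 \sqrt{4921}}{2383682002963355435} \approx 0.13603$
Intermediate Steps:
$x{\left(h \right)} = - \frac{527}{824}$ ($x{\left(h \right)} = \left(-1054\right) \frac{1}{1648} = - \frac{527}{824}$)
$v{\left(f \right)} = \frac{13}{4}$ ($v{\left(f \right)} = \frac{1}{4} \cdot 13 = \frac{13}{4}$)
$u = \frac{2674143977}{824} + \frac{\sqrt{4921}}{2}$ ($u = \left(- \frac{527}{824} + \sqrt{\frac{13}{4} + 1227}\right) + 3245321 = \left(- \frac{527}{824} + \sqrt{\frac{4921}{4}}\right) + 3245321 = \left(- \frac{527}{824} + \frac{\sqrt{4921}}{2}\right) + 3245321 = \frac{2674143977}{824} + \frac{\sqrt{4921}}{2} \approx 3.2454 \cdot 10^{6}$)
$\frac{441471}{u} = \frac{441471}{\frac{2674143977}{824} + \frac{\sqrt{4921}}{2}}$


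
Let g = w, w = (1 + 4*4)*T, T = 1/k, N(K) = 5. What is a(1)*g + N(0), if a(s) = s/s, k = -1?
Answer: -12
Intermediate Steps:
a(s) = 1
T = -1 (T = 1/(-1) = -1)
w = -17 (w = (1 + 4*4)*(-1) = (1 + 16)*(-1) = 17*(-1) = -17)
g = -17
a(1)*g + N(0) = 1*(-17) + 5 = -17 + 5 = -12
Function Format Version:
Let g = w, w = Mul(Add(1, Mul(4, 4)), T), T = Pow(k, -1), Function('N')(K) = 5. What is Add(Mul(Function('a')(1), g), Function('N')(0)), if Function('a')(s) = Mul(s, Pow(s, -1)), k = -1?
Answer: -12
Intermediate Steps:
Function('a')(s) = 1
T = -1 (T = Pow(-1, -1) = -1)
w = -17 (w = Mul(Add(1, Mul(4, 4)), -1) = Mul(Add(1, 16), -1) = Mul(17, -1) = -17)
g = -17
Add(Mul(Function('a')(1), g), Function('N')(0)) = Add(Mul(1, -17), 5) = Add(-17, 5) = -12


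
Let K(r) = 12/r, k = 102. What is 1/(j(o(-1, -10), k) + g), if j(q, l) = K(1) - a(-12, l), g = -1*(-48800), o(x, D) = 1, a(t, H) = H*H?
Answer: 1/38408 ≈ 2.6036e-5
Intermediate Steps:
a(t, H) = H²
g = 48800
j(q, l) = 12 - l² (j(q, l) = 12/1 - l² = 12*1 - l² = 12 - l²)
1/(j(o(-1, -10), k) + g) = 1/((12 - 1*102²) + 48800) = 1/((12 - 1*10404) + 48800) = 1/((12 - 10404) + 48800) = 1/(-10392 + 48800) = 1/38408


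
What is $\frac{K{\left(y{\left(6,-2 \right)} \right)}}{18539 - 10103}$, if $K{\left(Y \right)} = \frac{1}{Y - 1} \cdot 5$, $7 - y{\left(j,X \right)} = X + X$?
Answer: $\frac{1}{16872} \approx 5.927 \cdot 10^{-5}$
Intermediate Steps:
$y{\left(j,X \right)} = 7 - 2 X$ ($y{\left(j,X \right)} = 7 - \left(X + X\right) = 7 - 2 X$)
$K{\left(Y \right)} = \frac{5}{-1 + Y}$ ($K{\left(Y \right)} = \frac{1}{-1 + Y} 5 = \frac{5}{-1 + Y}$)
$\frac{K{\left(y{\left(6,-2 \right)} \right)}}{18539 - 10103} = \frac{5 \frac{1}{-1 + \left(7 - -4\right)}}{18539 - 10103} = \frac{5 \frac{1}{-1 + \left(7 + 4\right)}}{8436} = \frac{5 \frac{1}{-1 + 11}}{8436} = \frac{5 \cdot \frac{1}{10}}{8436} = \frac{1}{8436} \cdot \frac{1}{2} = \frac{1}{16872}$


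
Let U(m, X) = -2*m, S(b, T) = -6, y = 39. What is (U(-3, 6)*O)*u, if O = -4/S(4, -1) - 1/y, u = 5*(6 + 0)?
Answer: 1500/13 ≈ 115.38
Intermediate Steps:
u = 30 (u = 5*6 = 30)
O = 25/39 (O = -4/(-6) - 1/39 = -4*(-⅙) - 1*1/39 = ⅔ - 1/39 = 25/39 ≈ 0.64103)
(U(-3, 6)*O)*u = (-2*(-3)*(25/39))*30 = (6*(25/39))*30 = (50/13)*30 = 1500/13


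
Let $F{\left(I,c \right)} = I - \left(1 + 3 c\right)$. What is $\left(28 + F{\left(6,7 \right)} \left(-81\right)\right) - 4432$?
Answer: $-3108$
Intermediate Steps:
$F{\left(I,c \right)} = -1 + I - 3 c$ ($F{\left(I,c \right)} = I - \left(1 + 3 c\right) = -1 + I - 3 c$)
$\left(28 + F{\left(6,7 \right)} \left(-81\right)\right) - 4432 = \left(28 + \left(-1 + 6 - 21\right) \left(-81\right)\right) - 4432 = \left(28 - -1296\right) - 4432 = \left(28 + 1296\right) - 4432 = 1324 - 4432 = -3108$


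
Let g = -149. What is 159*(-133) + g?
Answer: -21296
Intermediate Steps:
159*(-133) + g = 159*(-133) - 149 = -21147 - 149 = -21296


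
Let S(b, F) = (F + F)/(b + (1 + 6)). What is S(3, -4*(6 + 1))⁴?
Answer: 614656/625 ≈ 983.45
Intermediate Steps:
S(b, F) = 2*F/(7 + b) (S(b, F) = (2*F)/(b + 7) = (2*F)/(7 + b) = 2*F/(7 + b))
S(3, -4*(6 + 1))⁴ = (2*(-4*(6 + 1))/(7 + 3))⁴ = (2*(-4*7)/10)⁴ = (2*(-28)*(⅒))⁴ = (-28/5)⁴ = 614656/625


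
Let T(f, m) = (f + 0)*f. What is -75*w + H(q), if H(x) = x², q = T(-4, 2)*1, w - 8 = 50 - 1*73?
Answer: 1381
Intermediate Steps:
T(f, m) = f² (T(f, m) = f*f = f²)
w = -15 (w = 8 + (50 - 1*73) = 8 + (50 - 73) = 8 - 23 = -15)
q = 16 (q = (-4)²*1 = 16*1 = 16)
-75*w + H(q) = -75*(-15) + 16² = 1125 + 256 = 1381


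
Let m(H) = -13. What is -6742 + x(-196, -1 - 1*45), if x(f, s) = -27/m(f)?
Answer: -87619/13 ≈ -6739.9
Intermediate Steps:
x(f, s) = 27/13 (x(f, s) = -27/(-13) = -27*(-1/13) = 27/13)
-6742 + x(-196, -1 - 1*45) = -6742 + 27/13 = -87619/13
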